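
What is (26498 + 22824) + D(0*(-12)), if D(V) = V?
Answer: 49322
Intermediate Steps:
(26498 + 22824) + D(0*(-12)) = (26498 + 22824) + 0*(-12) = 49322 + 0 = 49322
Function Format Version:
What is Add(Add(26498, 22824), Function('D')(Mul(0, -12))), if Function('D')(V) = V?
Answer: 49322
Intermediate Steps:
Add(Add(26498, 22824), Function('D')(Mul(0, -12))) = Add(Add(26498, 22824), Mul(0, -12)) = Add(49322, 0) = 49322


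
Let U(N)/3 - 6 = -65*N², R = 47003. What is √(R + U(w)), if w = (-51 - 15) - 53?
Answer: I*√2714374 ≈ 1647.5*I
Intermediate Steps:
w = -119 (w = -66 - 53 = -119)
U(N) = 18 - 195*N² (U(N) = 18 + 3*(-65*N²) = 18 - 195*N²)
√(R + U(w)) = √(47003 + (18 - 195*(-119)²)) = √(47003 + (18 - 195*14161)) = √(47003 + (18 - 2761395)) = √(47003 - 2761377) = √(-2714374) = I*√2714374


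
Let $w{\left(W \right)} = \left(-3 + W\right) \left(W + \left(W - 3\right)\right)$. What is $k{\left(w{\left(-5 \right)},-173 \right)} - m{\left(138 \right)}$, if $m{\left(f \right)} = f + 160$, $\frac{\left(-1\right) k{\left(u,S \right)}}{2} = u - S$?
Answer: $-852$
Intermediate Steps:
$w{\left(W \right)} = \left(-3 + W\right) \left(-3 + 2 W\right)$ ($w{\left(W \right)} = \left(-3 + W\right) \left(W + \left(-3 + W\right)\right) = \left(-3 + W\right) \left(-3 + 2 W\right)$)
$k{\left(u,S \right)} = - 2 u + 2 S$ ($k{\left(u,S \right)} = - 2 \left(u - S\right) = - 2 u + 2 S$)
$m{\left(f \right)} = 160 + f$
$k{\left(w{\left(-5 \right)},-173 \right)} - m{\left(138 \right)} = \left(- 2 \left(9 - -45 + 2 \left(-5\right)^{2}\right) + 2 \left(-173\right)\right) - \left(160 + 138\right) = \left(- 2 \left(9 + 45 + 2 \cdot 25\right) - 346\right) - 298 = \left(- 2 \left(9 + 45 + 50\right) - 346\right) - 298 = \left(\left(-2\right) 104 - 346\right) - 298 = \left(-208 - 346\right) - 298 = -554 - 298 = -852$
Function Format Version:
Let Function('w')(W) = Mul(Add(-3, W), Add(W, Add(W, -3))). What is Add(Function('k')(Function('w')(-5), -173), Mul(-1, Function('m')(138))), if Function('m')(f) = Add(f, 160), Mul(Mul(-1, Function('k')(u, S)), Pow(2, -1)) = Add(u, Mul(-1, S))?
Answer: -852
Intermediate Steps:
Function('w')(W) = Mul(Add(-3, W), Add(-3, Mul(2, W))) (Function('w')(W) = Mul(Add(-3, W), Add(W, Add(-3, W))) = Mul(Add(-3, W), Add(-3, Mul(2, W))))
Function('k')(u, S) = Add(Mul(-2, u), Mul(2, S)) (Function('k')(u, S) = Mul(-2, Add(u, Mul(-1, S))) = Add(Mul(-2, u), Mul(2, S)))
Function('m')(f) = Add(160, f)
Add(Function('k')(Function('w')(-5), -173), Mul(-1, Function('m')(138))) = Add(Add(Mul(-2, Add(9, Mul(-9, -5), Mul(2, Pow(-5, 2)))), Mul(2, -173)), Mul(-1, Add(160, 138))) = Add(Add(Mul(-2, Add(9, 45, Mul(2, 25))), -346), Mul(-1, 298)) = Add(Add(Mul(-2, Add(9, 45, 50)), -346), -298) = Add(Add(Mul(-2, 104), -346), -298) = Add(Add(-208, -346), -298) = Add(-554, -298) = -852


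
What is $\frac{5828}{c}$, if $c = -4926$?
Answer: $- \frac{2914}{2463} \approx -1.1831$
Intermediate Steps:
$\frac{5828}{c} = \frac{5828}{-4926} = 5828 \left(- \frac{1}{4926}\right) = - \frac{2914}{2463}$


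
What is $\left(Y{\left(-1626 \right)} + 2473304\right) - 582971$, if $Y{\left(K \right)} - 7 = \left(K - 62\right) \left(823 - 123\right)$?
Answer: $708740$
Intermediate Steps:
$Y{\left(K \right)} = -43393 + 700 K$ ($Y{\left(K \right)} = 7 + \left(K - 62\right) \left(823 - 123\right) = 7 + \left(-62 + K\right) 700 = 7 + \left(-43400 + 700 K\right) = -43393 + 700 K$)
$\left(Y{\left(-1626 \right)} + 2473304\right) - 582971 = \left(\left(-43393 + 700 \left(-1626\right)\right) + 2473304\right) - 582971 = \left(\left(-43393 - 1138200\right) + 2473304\right) - 582971 = \left(-1181593 + 2473304\right) - 582971 = 1291711 - 582971 = 708740$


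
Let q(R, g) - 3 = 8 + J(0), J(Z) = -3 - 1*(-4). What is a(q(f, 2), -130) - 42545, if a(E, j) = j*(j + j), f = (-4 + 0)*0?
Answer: -8745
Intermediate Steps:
f = 0 (f = -4*0 = 0)
J(Z) = 1 (J(Z) = -3 + 4 = 1)
q(R, g) = 12 (q(R, g) = 3 + (8 + 1) = 3 + 9 = 12)
a(E, j) = 2*j² (a(E, j) = j*(2*j) = 2*j²)
a(q(f, 2), -130) - 42545 = 2*(-130)² - 42545 = 2*16900 - 42545 = 33800 - 42545 = -8745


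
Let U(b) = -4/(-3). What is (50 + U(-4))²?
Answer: 23716/9 ≈ 2635.1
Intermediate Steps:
U(b) = 4/3 (U(b) = -4*(-⅓) = 4/3)
(50 + U(-4))² = (50 + 4/3)² = (154/3)² = 23716/9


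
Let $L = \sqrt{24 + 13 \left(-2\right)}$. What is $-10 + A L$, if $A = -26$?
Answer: $-10 - 26 i \sqrt{2} \approx -10.0 - 36.77 i$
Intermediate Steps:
$L = i \sqrt{2}$ ($L = \sqrt{24 - 26} = \sqrt{-2} = i \sqrt{2} \approx 1.4142 i$)
$-10 + A L = -10 - 26 i \sqrt{2}$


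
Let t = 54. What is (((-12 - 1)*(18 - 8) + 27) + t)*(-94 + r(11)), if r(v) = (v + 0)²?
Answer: -1323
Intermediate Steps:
r(v) = v²
(((-12 - 1)*(18 - 8) + 27) + t)*(-94 + r(11)) = (((-12 - 1)*(18 - 8) + 27) + 54)*(-94 + 11²) = ((-13*10 + 27) + 54)*(-94 + 121) = ((-130 + 27) + 54)*27 = (-103 + 54)*27 = -49*27 = -1323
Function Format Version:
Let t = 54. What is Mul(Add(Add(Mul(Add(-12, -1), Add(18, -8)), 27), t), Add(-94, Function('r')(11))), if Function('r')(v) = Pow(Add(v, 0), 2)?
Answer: -1323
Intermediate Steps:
Function('r')(v) = Pow(v, 2)
Mul(Add(Add(Mul(Add(-12, -1), Add(18, -8)), 27), t), Add(-94, Function('r')(11))) = Mul(Add(Add(Mul(Add(-12, -1), Add(18, -8)), 27), 54), Add(-94, Pow(11, 2))) = Mul(Add(Add(Mul(-13, 10), 27), 54), Add(-94, 121)) = Mul(Add(Add(-130, 27), 54), 27) = Mul(Add(-103, 54), 27) = Mul(-49, 27) = -1323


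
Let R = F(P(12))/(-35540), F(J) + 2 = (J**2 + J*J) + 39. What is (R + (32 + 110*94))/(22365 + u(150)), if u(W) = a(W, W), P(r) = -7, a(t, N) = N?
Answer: 73724149/160036620 ≈ 0.46067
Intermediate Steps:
u(W) = W
F(J) = 37 + 2*J**2 (F(J) = -2 + ((J**2 + J*J) + 39) = -2 + ((J**2 + J**2) + 39) = -2 + (2*J**2 + 39) = -2 + (39 + 2*J**2) = 37 + 2*J**2)
R = -27/7108 (R = (37 + 2*(-7)**2)/(-35540) = (37 + 2*49)*(-1/35540) = (37 + 98)*(-1/35540) = 135*(-1/35540) = -27/7108 ≈ -0.0037985)
(R + (32 + 110*94))/(22365 + u(150)) = (-27/7108 + (32 + 110*94))/(22365 + 150) = (-27/7108 + (32 + 10340))/22515 = (-27/7108 + 10372)*(1/22515) = (73724149/7108)*(1/22515) = 73724149/160036620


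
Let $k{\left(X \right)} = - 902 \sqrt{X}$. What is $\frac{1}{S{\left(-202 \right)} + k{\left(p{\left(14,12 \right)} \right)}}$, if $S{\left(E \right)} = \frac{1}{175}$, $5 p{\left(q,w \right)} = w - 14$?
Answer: $\frac{175}{9966649001} + \frac{5524750 i \sqrt{10}}{9966649001} \approx 1.7559 \cdot 10^{-8} + 0.0017529 i$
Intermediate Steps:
$p{\left(q,w \right)} = - \frac{14}{5} + \frac{w}{5}$ ($p{\left(q,w \right)} = \frac{w - 14}{5} = \frac{-14 + w}{5} = - \frac{14}{5} + \frac{w}{5}$)
$S{\left(E \right)} = \frac{1}{175}$
$\frac{1}{S{\left(-202 \right)} + k{\left(p{\left(14,12 \right)} \right)}} = \frac{1}{\frac{1}{175} - 902 \sqrt{- \frac{14}{5} + \frac{1}{5} \cdot 12}} = \frac{1}{\frac{1}{175} - 902 \sqrt{- \frac{14}{5} + \frac{12}{5}}} = \frac{1}{\frac{1}{175} - 902 \sqrt{- \frac{2}{5}}} = \frac{1}{\frac{1}{175} - 902 \frac{i \sqrt{10}}{5}} = \frac{1}{\frac{1}{175} - \frac{902 i \sqrt{10}}{5}}$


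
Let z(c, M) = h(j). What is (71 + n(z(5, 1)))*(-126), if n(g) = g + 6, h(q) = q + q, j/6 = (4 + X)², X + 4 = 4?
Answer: -33894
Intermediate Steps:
X = 0 (X = -4 + 4 = 0)
j = 96 (j = 6*(4 + 0)² = 6*4² = 6*16 = 96)
h(q) = 2*q
z(c, M) = 192 (z(c, M) = 2*96 = 192)
n(g) = 6 + g
(71 + n(z(5, 1)))*(-126) = (71 + (6 + 192))*(-126) = (71 + 198)*(-126) = 269*(-126) = -33894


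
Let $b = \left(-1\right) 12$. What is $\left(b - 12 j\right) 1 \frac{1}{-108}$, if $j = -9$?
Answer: $- \frac{8}{9} \approx -0.88889$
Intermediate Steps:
$b = -12$
$\left(b - 12 j\right) 1 \frac{1}{-108} = \left(-12 - -108\right) 1 \frac{1}{-108} = \left(-12 + 108\right) 1 \left(- \frac{1}{108}\right) = 96 \left(- \frac{1}{108}\right) = - \frac{8}{9}$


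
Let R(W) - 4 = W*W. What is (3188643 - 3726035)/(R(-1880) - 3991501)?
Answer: 537392/457097 ≈ 1.1757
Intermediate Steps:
R(W) = 4 + W² (R(W) = 4 + W*W = 4 + W²)
(3188643 - 3726035)/(R(-1880) - 3991501) = (3188643 - 3726035)/((4 + (-1880)²) - 3991501) = -537392/((4 + 3534400) - 3991501) = -537392/(3534404 - 3991501) = -537392/(-457097) = -537392*(-1/457097) = 537392/457097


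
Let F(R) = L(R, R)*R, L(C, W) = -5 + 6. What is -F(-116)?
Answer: 116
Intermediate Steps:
L(C, W) = 1
F(R) = R (F(R) = 1*R = R)
-F(-116) = -1*(-116) = 116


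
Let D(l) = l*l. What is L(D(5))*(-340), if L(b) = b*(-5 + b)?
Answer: -170000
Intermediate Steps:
D(l) = l²
L(D(5))*(-340) = (5²*(-5 + 5²))*(-340) = (25*(-5 + 25))*(-340) = (25*20)*(-340) = 500*(-340) = -170000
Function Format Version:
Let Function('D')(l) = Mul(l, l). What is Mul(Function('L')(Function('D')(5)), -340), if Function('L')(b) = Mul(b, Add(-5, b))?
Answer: -170000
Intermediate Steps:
Function('D')(l) = Pow(l, 2)
Mul(Function('L')(Function('D')(5)), -340) = Mul(Mul(Pow(5, 2), Add(-5, Pow(5, 2))), -340) = Mul(Mul(25, Add(-5, 25)), -340) = Mul(Mul(25, 20), -340) = Mul(500, -340) = -170000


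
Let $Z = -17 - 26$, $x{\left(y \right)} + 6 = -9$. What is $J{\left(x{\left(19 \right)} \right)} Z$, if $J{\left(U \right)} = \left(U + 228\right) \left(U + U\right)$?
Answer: $274770$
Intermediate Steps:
$x{\left(y \right)} = -15$ ($x{\left(y \right)} = -6 - 9 = -15$)
$Z = -43$ ($Z = -17 - 26 = -43$)
$J{\left(U \right)} = 2 U \left(228 + U\right)$ ($J{\left(U \right)} = \left(228 + U\right) 2 U = 2 U \left(228 + U\right)$)
$J{\left(x{\left(19 \right)} \right)} Z = 2 \left(-15\right) \left(228 - 15\right) \left(-43\right) = 2 \left(-15\right) 213 \left(-43\right) = \left(-6390\right) \left(-43\right) = 274770$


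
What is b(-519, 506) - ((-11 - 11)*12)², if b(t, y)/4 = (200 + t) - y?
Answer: -72996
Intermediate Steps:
b(t, y) = 800 - 4*y + 4*t (b(t, y) = 4*((200 + t) - y) = 4*(200 + t - y) = 800 - 4*y + 4*t)
b(-519, 506) - ((-11 - 11)*12)² = (800 - 4*506 + 4*(-519)) - ((-11 - 11)*12)² = (800 - 2024 - 2076) - (-22*12)² = -3300 - 1*(-264)² = -3300 - 1*69696 = -3300 - 69696 = -72996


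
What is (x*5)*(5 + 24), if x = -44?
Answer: -6380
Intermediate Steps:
(x*5)*(5 + 24) = (-44*5)*(5 + 24) = -220*29 = -6380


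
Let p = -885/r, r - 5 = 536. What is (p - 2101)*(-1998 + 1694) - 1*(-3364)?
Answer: 347627828/541 ≈ 6.4257e+5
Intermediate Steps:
r = 541 (r = 5 + 536 = 541)
p = -885/541 ≈ -1.6359
(p - 2101)*(-1998 + 1694) - 1*(-3364) = (-885/541 - 2101)*(-1998 + 1694) - 1*(-3364) = -1137526/541*(-304) + 3364 = 345807904/541 + 3364 = 347627828/541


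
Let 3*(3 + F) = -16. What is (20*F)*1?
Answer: -500/3 ≈ -166.67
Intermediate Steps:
F = -25/3 (F = -3 + (⅓)*(-16) = -3 - 16/3 = -25/3 ≈ -8.3333)
(20*F)*1 = (20*(-25/3))*1 = -500/3*1 = -500/3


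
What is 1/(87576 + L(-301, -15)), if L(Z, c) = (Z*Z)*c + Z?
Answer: -1/1271740 ≈ -7.8632e-7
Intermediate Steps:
L(Z, c) = Z + c*Z**2 (L(Z, c) = Z**2*c + Z = c*Z**2 + Z = Z + c*Z**2)
1/(87576 + L(-301, -15)) = 1/(87576 - 301*(1 - 301*(-15))) = 1/(87576 - 301*(1 + 4515)) = 1/(87576 - 301*4516) = 1/(87576 - 1359316) = 1/(-1271740) = -1/1271740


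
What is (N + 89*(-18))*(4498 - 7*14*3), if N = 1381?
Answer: -929084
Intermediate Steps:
(N + 89*(-18))*(4498 - 7*14*3) = (1381 + 89*(-18))*(4498 - 7*14*3) = (1381 - 1602)*(4498 - 98*3) = -221*(4498 - 294) = -221*4204 = -929084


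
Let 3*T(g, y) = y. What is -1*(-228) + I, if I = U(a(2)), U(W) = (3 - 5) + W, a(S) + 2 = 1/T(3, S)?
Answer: 451/2 ≈ 225.50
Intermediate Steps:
T(g, y) = y/3
a(S) = -2 + 3/S (a(S) = -2 + 1/(S/3) = -2 + 3/S)
U(W) = -2 + W
I = -5/2 (I = -2 + (-2 + 3/2) = -2 - 1/2 = -5/2 ≈ -2.5000)
-1*(-228) + I = -1*(-228) - 5/2 = 228 - 5/2 = 451/2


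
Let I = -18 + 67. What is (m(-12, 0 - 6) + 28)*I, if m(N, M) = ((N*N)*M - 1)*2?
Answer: -83398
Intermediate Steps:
I = 49
m(N, M) = -2 + 2*M*N**2 (m(N, M) = (N**2*M - 1)*2 = (M*N**2 - 1)*2 = (-1 + M*N**2)*2 = -2 + 2*M*N**2)
(m(-12, 0 - 6) + 28)*I = ((-2 + 2*(0 - 6)*(-12)**2) + 28)*49 = ((-2 + 2*(-6)*144) + 28)*49 = ((-2 - 1728) + 28)*49 = (-1730 + 28)*49 = -1702*49 = -83398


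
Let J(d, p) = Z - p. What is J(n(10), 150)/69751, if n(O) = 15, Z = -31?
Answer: -181/69751 ≈ -0.0025949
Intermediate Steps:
J(d, p) = -31 - p
J(n(10), 150)/69751 = (-31 - 1*150)/69751 = (-31 - 150)*(1/69751) = -181*1/69751 = -181/69751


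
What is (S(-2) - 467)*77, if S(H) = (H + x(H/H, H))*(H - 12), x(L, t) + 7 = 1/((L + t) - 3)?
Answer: -51975/2 ≈ -25988.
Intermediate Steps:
x(L, t) = -7 + 1/(-3 + L + t) (x(L, t) = -7 + 1/((L + t) - 3) = -7 + 1/(-3 + L + t))
S(H) = (-12 + H)*(H + (15 - 7*H)/(-2 + H)) (S(H) = (H + (22 - 7*H/H - 7*H)/(-3 + H/H + H))*(H - 12) = (H + (22 - 7*1 - 7*H)/(-3 + 1 + H))*(-12 + H) = (H + (22 - 7 - 7*H)/(-2 + H))*(-12 + H) = (H + (15 - 7*H)/(-2 + H))*(-12 + H) = (-12 + H)*(H + (15 - 7*H)/(-2 + H)))
(S(-2) - 467)*77 = ((-180 + (-2)**3 - 21*(-2)**2 + 123*(-2))/(-2 - 2) - 467)*77 = ((-180 - 8 - 21*4 - 246)/(-4) - 467)*77 = (-(-180 - 8 - 84 - 246)/4 - 467)*77 = (-1/4*(-518) - 467)*77 = (259/2 - 467)*77 = -675/2*77 = -51975/2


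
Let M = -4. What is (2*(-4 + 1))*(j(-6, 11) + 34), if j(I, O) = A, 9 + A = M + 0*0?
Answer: -126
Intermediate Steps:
A = -13 (A = -9 + (-4 + 0*0) = -9 + (-4 + 0) = -9 - 4 = -13)
j(I, O) = -13
(2*(-4 + 1))*(j(-6, 11) + 34) = (2*(-4 + 1))*(-13 + 34) = (2*(-3))*21 = -6*21 = -126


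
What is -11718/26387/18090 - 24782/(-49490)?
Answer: 21905334306/43747403105 ≈ 0.50072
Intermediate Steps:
-11718/26387/18090 - 24782/(-49490) = -11718*1/26387*(1/18090) - 24782*(-1/49490) = -11718/26387*1/18090 + 12391/24745 = -217/8839645 + 12391/24745 = 21905334306/43747403105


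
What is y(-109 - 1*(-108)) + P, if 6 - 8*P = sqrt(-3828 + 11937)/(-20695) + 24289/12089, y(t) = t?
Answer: -48467/96712 + 3*sqrt(901)/165560 ≈ -0.50060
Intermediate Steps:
P = 48245/96712 + 3*sqrt(901)/165560 (P = 3/4 - (sqrt(-3828 + 11937)/(-20695) + 24289/12089)/8 = 3/4 - (sqrt(8109)*(-1/20695) + 24289*(1/12089))/8 = 3/4 - ((3*sqrt(901))*(-1/20695) + 24289/12089)/8 = 3/4 - (-3*sqrt(901)/20695 + 24289/12089)/8 = 3/4 - (24289/12089 - 3*sqrt(901)/20695)/8 = 3/4 + (-24289/96712 + 3*sqrt(901)/165560) = 48245/96712 + 3*sqrt(901)/165560 ≈ 0.49940)
y(-109 - 1*(-108)) + P = (-109 - 1*(-108)) + (48245/96712 + 3*sqrt(901)/165560) = (-109 + 108) + (48245/96712 + 3*sqrt(901)/165560) = -1 + (48245/96712 + 3*sqrt(901)/165560) = -48467/96712 + 3*sqrt(901)/165560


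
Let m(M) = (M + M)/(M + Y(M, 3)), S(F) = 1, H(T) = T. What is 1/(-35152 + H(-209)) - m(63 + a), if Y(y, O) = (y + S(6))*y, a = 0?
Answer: -70787/2298465 ≈ -0.030798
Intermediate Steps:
Y(y, O) = y*(1 + y) (Y(y, O) = (y + 1)*y = (1 + y)*y = y*(1 + y))
m(M) = 2*M/(M + M*(1 + M)) (m(M) = (M + M)/(M + M*(1 + M)) = (2*M)/(M + M*(1 + M)) = 2*M/(M + M*(1 + M)))
1/(-35152 + H(-209)) - m(63 + a) = 1/(-35152 - 209) - 2/(2 + (63 + 0)) = 1/(-35361) - 2/(2 + 63) = -1/35361 - 2/65 = -70787/2298465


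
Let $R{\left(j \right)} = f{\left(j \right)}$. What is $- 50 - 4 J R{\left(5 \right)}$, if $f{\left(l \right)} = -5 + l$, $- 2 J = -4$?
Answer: $0$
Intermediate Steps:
$J = 2$ ($J = \left(- \frac{1}{2}\right) \left(-4\right) = 2$)
$R{\left(j \right)} = -5 + j$
$- 50 - 4 J R{\left(5 \right)} = - 50 \left(-4\right) 2 \left(-5 + 5\right) = - 50 \left(\left(-8\right) 0\right) = \left(-50\right) 0 = 0$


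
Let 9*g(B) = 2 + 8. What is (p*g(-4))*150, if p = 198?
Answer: 33000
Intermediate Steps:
g(B) = 10/9 (g(B) = (2 + 8)/9 = (⅑)*10 = 10/9)
(p*g(-4))*150 = (198*(10/9))*150 = 220*150 = 33000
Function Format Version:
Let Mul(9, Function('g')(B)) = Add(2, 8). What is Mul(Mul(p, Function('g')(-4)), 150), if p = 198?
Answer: 33000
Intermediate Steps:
Function('g')(B) = Rational(10, 9) (Function('g')(B) = Mul(Rational(1, 9), Add(2, 8)) = Mul(Rational(1, 9), 10) = Rational(10, 9))
Mul(Mul(p, Function('g')(-4)), 150) = Mul(Mul(198, Rational(10, 9)), 150) = Mul(220, 150) = 33000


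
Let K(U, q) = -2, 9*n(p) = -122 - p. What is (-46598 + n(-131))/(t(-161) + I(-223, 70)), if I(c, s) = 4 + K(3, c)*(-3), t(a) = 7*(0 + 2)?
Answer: -46597/24 ≈ -1941.5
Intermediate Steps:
t(a) = 14 (t(a) = 7*2 = 14)
n(p) = -122/9 - p/9 (n(p) = (-122 - p)/9 = -122/9 - p/9)
I(c, s) = 10 (I(c, s) = 4 - 2*(-3) = 4 + 6 = 10)
(-46598 + n(-131))/(t(-161) + I(-223, 70)) = (-46598 + (-122/9 - ⅑*(-131)))/(14 + 10) = (-46598 + (-122/9 + 131/9))/24 = (-46598 + 1)*(1/24) = -46597*1/24 = -46597/24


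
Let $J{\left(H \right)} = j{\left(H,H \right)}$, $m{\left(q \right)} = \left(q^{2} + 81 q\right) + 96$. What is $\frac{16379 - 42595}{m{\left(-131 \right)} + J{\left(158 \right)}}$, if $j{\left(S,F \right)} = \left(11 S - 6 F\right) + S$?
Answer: $- \frac{13108}{3797} \approx -3.4522$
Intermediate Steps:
$m{\left(q \right)} = 96 + q^{2} + 81 q$
$j{\left(S,F \right)} = - 6 F + 12 S$ ($j{\left(S,F \right)} = \left(- 6 F + 11 S\right) + S = - 6 F + 12 S$)
$J{\left(H \right)} = 6 H$ ($J{\left(H \right)} = - 6 H + 12 H = 6 H$)
$\frac{16379 - 42595}{m{\left(-131 \right)} + J{\left(158 \right)}} = \frac{16379 - 42595}{\left(96 + \left(-131\right)^{2} + 81 \left(-131\right)\right) + 6 \cdot 158} = - \frac{26216}{\left(96 + 17161 - 10611\right) + 948} = - \frac{26216}{6646 + 948} = - \frac{26216}{7594} = \left(-26216\right) \frac{1}{7594} = - \frac{13108}{3797}$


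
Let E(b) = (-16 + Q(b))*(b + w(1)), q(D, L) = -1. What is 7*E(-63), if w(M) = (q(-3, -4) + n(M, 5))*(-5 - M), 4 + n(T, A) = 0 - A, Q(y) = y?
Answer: 1659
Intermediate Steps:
n(T, A) = -4 - A (n(T, A) = -4 + (0 - A) = -4 - A)
w(M) = 50 + 10*M (w(M) = (-1 + (-4 - 1*5))*(-5 - M) = (-1 + (-4 - 5))*(-5 - M) = (-1 - 9)*(-5 - M) = -10*(-5 - M) = 50 + 10*M)
E(b) = (-16 + b)*(60 + b) (E(b) = (-16 + b)*(b + (50 + 10*1)) = (-16 + b)*(b + (50 + 10)) = (-16 + b)*(b + 60) = (-16 + b)*(60 + b))
7*E(-63) = 7*(-960 + (-63)**2 + 44*(-63)) = 7*(-960 + 3969 - 2772) = 7*237 = 1659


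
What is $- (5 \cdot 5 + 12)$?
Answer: $-37$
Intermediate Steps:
$- (5 \cdot 5 + 12) = - (25 + 12) = \left(-1\right) 37 = -37$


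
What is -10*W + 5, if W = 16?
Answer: -155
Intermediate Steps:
-10*W + 5 = -10*16 + 5 = -160 + 5 = -155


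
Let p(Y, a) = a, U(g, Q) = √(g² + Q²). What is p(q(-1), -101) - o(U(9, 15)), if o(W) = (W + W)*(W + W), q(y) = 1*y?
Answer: -1325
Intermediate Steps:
U(g, Q) = √(Q² + g²)
q(y) = y
o(W) = 4*W² (o(W) = (2*W)*(2*W) = 4*W²)
p(q(-1), -101) - o(U(9, 15)) = -101 - 4*(√(15² + 9²))² = -101 - 4*(√(225 + 81))² = -101 - 4*(√306)² = -101 - 4*(3*√34)² = -101 - 4*306 = -101 - 1*1224 = -101 - 1224 = -1325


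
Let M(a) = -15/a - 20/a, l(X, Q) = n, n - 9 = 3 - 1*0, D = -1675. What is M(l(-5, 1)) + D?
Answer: -20135/12 ≈ -1677.9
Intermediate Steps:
n = 12 (n = 9 + (3 - 1*0) = 9 + (3 + 0) = 9 + 3 = 12)
l(X, Q) = 12
M(a) = -35/a
M(l(-5, 1)) + D = -35/12 - 1675 = -20135/12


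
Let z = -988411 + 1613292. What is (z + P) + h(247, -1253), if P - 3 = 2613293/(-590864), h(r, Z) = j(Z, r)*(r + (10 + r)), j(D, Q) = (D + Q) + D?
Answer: -303501088621/590864 ≈ -5.1366e+5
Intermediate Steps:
j(D, Q) = Q + 2*D
h(r, Z) = (10 + 2*r)*(r + 2*Z) (h(r, Z) = (r + 2*Z)*(r + (10 + r)) = (r + 2*Z)*(10 + 2*r) = (10 + 2*r)*(r + 2*Z))
P = -840701/590864 (P = 3 + 2613293/(-590864) = 3 + 2613293*(-1/590864) = 3 - 2613293/590864 = -840701/590864 ≈ -1.4228)
z = 624881
(z + P) + h(247, -1253) = (624881 - 840701/590864) + 2*(5 + 247)*(247 + 2*(-1253)) = 369218846483/590864 + 2*252*(247 - 2506) = 369218846483/590864 + 2*252*(-2259) = 369218846483/590864 - 1138536 = -303501088621/590864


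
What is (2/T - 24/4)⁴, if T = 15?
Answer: 59969536/50625 ≈ 1184.6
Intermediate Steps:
(2/T - 24/4)⁴ = (2/15 - 24/4)⁴ = (2*(1/15) - 24*¼)⁴ = (2/15 - 6)⁴ = (-88/15)⁴ = 59969536/50625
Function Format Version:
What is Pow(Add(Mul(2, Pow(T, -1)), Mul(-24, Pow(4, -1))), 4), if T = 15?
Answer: Rational(59969536, 50625) ≈ 1184.6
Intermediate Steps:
Pow(Add(Mul(2, Pow(T, -1)), Mul(-24, Pow(4, -1))), 4) = Pow(Add(Mul(2, Pow(15, -1)), Mul(-24, Pow(4, -1))), 4) = Pow(Add(Mul(2, Rational(1, 15)), Mul(-24, Rational(1, 4))), 4) = Pow(Add(Rational(2, 15), -6), 4) = Pow(Rational(-88, 15), 4) = Rational(59969536, 50625)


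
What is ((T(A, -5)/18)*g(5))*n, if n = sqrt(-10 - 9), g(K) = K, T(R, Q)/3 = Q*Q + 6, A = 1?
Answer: 155*I*sqrt(19)/6 ≈ 112.6*I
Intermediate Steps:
T(R, Q) = 18 + 3*Q**2 (T(R, Q) = 3*(Q*Q + 6) = 3*(Q**2 + 6) = 3*(6 + Q**2) = 18 + 3*Q**2)
n = I*sqrt(19) (n = sqrt(-19) = I*sqrt(19) ≈ 4.3589*I)
((T(A, -5)/18)*g(5))*n = (((18 + 3*(-5)**2)/18)*5)*(I*sqrt(19)) = (((18 + 3*25)*(1/18))*5)*(I*sqrt(19)) = (((18 + 75)*(1/18))*5)*(I*sqrt(19)) = ((93*(1/18))*5)*(I*sqrt(19)) = ((31/6)*5)*(I*sqrt(19)) = 155*(I*sqrt(19))/6 = 155*I*sqrt(19)/6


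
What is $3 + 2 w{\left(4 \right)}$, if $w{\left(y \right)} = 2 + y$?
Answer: $15$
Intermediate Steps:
$3 + 2 w{\left(4 \right)} = 3 + 2 \left(2 + 4\right) = 3 + 2 \cdot 6 = 3 + 12 = 15$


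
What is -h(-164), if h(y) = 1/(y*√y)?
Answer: -I*√41/13448 ≈ -0.00047614*I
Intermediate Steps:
h(y) = y^(-3/2) (h(y) = 1/(y^(3/2)) = y^(-3/2))
-h(-164) = -1/(-164)^(3/2) = -I*√41/13448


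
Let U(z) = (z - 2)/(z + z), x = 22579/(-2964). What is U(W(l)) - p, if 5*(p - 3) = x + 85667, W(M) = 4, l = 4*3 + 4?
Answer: -63483791/3705 ≈ -17135.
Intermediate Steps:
x = -22579/2964 (x = 22579*(-1/2964) = -22579/2964 ≈ -7.6177)
l = 16 (l = 12 + 4 = 16)
U(z) = (-2 + z)/(2*z) (U(z) = (-2 + z)/((2*z)) = (-2 + z)*(1/(2*z)) = (-2 + z)/(2*z))
p = 253938869/14820 (p = 3 + (-22579/2964 + 85667)/5 = 3 + (⅕)*(253894409/2964) = 3 + 253894409/14820 = 253938869/14820 ≈ 17135.)
U(W(l)) - p = (½)*(-2 + 4)/4 - 1*253938869/14820 = (½)*(¼)*2 - 253938869/14820 = ¼ - 253938869/14820 = -63483791/3705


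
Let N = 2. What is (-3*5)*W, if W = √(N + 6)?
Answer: -30*√2 ≈ -42.426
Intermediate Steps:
W = 2*√2 (W = √(2 + 6) = √8 = 2*√2 ≈ 2.8284)
(-3*5)*W = (-3*5)*(2*√2) = -30*√2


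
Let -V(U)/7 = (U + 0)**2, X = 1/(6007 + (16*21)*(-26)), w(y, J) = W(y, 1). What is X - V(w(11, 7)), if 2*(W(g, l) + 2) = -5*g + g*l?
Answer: 11003327/2729 ≈ 4032.0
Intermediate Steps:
W(g, l) = -2 - 5*g/2 + g*l/2 (W(g, l) = -2 + (-5*g + g*l)/2 = -2 + (-5*g/2 + g*l/2) = -2 - 5*g/2 + g*l/2)
w(y, J) = -2 - 2*y (w(y, J) = -2 - 5*y/2 + (1/2)*y*1 = -2 - 5*y/2 + y/2 = -2 - 2*y)
X = -1/2729 (X = 1/(6007 + 336*(-26)) = 1/(6007 - 8736) = 1/(-2729) = -1/2729 ≈ -0.00036643)
V(U) = -7*U**2 (V(U) = -7*(U + 0)**2 = -7*U**2)
X - V(w(11, 7)) = -1/2729 - (-7)*(-2 - 2*11)**2 = -1/2729 - (-7)*(-2 - 22)**2 = -1/2729 - (-7)*(-24)**2 = -1/2729 - (-7)*576 = -1/2729 - 1*(-4032) = -1/2729 + 4032 = 11003327/2729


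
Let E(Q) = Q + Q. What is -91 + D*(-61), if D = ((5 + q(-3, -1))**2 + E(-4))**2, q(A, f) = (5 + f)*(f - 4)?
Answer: -2872520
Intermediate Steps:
q(A, f) = (-4 + f)*(5 + f) (q(A, f) = (5 + f)*(-4 + f) = (-4 + f)*(5 + f))
E(Q) = 2*Q
D = 47089 (D = ((5 + (-20 - 1 + (-1)**2))**2 + 2*(-4))**2 = ((5 + (-20 - 1 + 1))**2 - 8)**2 = ((5 - 20)**2 - 8)**2 = ((-15)**2 - 8)**2 = (225 - 8)**2 = 217**2 = 47089)
-91 + D*(-61) = -91 + 47089*(-61) = -91 - 2872429 = -2872520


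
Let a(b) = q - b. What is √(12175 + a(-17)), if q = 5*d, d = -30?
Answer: 3*√1338 ≈ 109.74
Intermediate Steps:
q = -150 (q = 5*(-30) = -150)
a(b) = -150 - b
√(12175 + a(-17)) = √(12175 + (-150 - 1*(-17))) = √(12175 + (-150 + 17)) = √(12175 - 133) = √12042 = 3*√1338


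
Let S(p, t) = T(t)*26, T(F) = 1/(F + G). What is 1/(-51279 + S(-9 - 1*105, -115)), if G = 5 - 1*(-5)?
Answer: -105/5384321 ≈ -1.9501e-5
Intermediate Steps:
G = 10 (G = 5 + 5 = 10)
T(F) = 1/(10 + F) (T(F) = 1/(F + 10) = 1/(10 + F))
S(p, t) = 26/(10 + t)
1/(-51279 + S(-9 - 1*105, -115)) = 1/(-51279 + 26/(10 - 115)) = 1/(-51279 + 26/(-105)) = 1/(-51279 + 26*(-1/105)) = 1/(-51279 - 26/105) = 1/(-5384321/105) = -105/5384321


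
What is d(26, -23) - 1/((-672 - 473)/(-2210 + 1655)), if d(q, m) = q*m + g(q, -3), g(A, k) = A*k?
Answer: -154915/229 ≈ -676.48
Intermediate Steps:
d(q, m) = -3*q + m*q (d(q, m) = q*m + q*(-3) = m*q - 3*q = -3*q + m*q)
d(26, -23) - 1/((-672 - 473)/(-2210 + 1655)) = 26*(-3 - 23) - 1/((-672 - 473)/(-2210 + 1655)) = 26*(-26) - 1/((-1145/(-555))) = -676 - 1/((-1145*(-1/555))) = -676 - 1/229/111 = -676 - 1*111/229 = -676 - 111/229 = -154915/229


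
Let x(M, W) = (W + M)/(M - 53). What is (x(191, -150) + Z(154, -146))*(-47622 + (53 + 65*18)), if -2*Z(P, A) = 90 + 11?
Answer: 160726136/69 ≈ 2.3294e+6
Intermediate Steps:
x(M, W) = (M + W)/(-53 + M)
Z(P, A) = -101/2 (Z(P, A) = -(90 + 11)/2 = -1/2*101 = -101/2)
(x(191, -150) + Z(154, -146))*(-47622 + (53 + 65*18)) = ((191 - 150)/(-53 + 191) - 101/2)*(-47622 + (53 + 65*18)) = (41/138 - 101/2)*(-47622 + (53 + 1170)) = ((1/138)*41 - 101/2)*(-47622 + 1223) = (41/138 - 101/2)*(-46399) = -3464/69*(-46399) = 160726136/69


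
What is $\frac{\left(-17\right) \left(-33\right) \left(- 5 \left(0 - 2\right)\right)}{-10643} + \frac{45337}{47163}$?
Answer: $\frac{217937261}{501955809} \approx 0.43418$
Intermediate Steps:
$\frac{\left(-17\right) \left(-33\right) \left(- 5 \left(0 - 2\right)\right)}{-10643} + \frac{45337}{47163} = 561 \left(\left(-5\right) \left(-2\right)\right) \left(- \frac{1}{10643}\right) + 45337 \cdot \frac{1}{47163} = 561 \cdot 10 \left(- \frac{1}{10643}\right) + \frac{45337}{47163} = 5610 \left(- \frac{1}{10643}\right) + \frac{45337}{47163} = - \frac{5610}{10643} + \frac{45337}{47163} = \frac{217937261}{501955809}$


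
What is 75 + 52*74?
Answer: 3923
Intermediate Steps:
75 + 52*74 = 75 + 3848 = 3923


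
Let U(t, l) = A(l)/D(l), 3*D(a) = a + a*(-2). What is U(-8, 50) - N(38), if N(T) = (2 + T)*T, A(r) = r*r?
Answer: -1670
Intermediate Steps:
A(r) = r²
D(a) = -a/3 (D(a) = (a + a*(-2))/3 = (a - 2*a)/3 = (-a)/3 = -a/3)
N(T) = T*(2 + T)
U(t, l) = -3*l (U(t, l) = l²/((-l/3)) = l²*(-3/l) = -3*l)
U(-8, 50) - N(38) = -3*50 - 38*(2 + 38) = -150 - 38*40 = -150 - 1*1520 = -150 - 1520 = -1670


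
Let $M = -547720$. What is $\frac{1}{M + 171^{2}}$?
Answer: $- \frac{1}{518479} \approx -1.9287 \cdot 10^{-6}$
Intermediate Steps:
$\frac{1}{M + 171^{2}} = \frac{1}{-547720 + 171^{2}} = \frac{1}{-547720 + 29241} = \frac{1}{-518479} = - \frac{1}{518479}$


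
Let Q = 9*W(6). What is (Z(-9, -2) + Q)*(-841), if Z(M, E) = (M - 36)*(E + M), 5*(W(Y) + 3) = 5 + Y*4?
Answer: -2187441/5 ≈ -4.3749e+5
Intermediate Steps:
W(Y) = -2 + 4*Y/5 (W(Y) = -3 + (5 + Y*4)/5 = -3 + (5 + 4*Y)/5 = -3 + (1 + 4*Y/5) = -2 + 4*Y/5)
Z(M, E) = (-36 + M)*(E + M)
Q = 126/5 (Q = 9*(-2 + (4/5)*6) = 9*(-2 + 24/5) = 9*(14/5) = 126/5 ≈ 25.200)
(Z(-9, -2) + Q)*(-841) = (((-9)**2 - 36*(-2) - 36*(-9) - 2*(-9)) + 126/5)*(-841) = ((81 + 72 + 324 + 18) + 126/5)*(-841) = (495 + 126/5)*(-841) = (2601/5)*(-841) = -2187441/5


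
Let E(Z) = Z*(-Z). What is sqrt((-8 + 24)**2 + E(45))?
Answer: I*sqrt(1769) ≈ 42.06*I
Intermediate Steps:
E(Z) = -Z**2
sqrt((-8 + 24)**2 + E(45)) = sqrt((-8 + 24)**2 - 1*45**2) = sqrt(16**2 - 1*2025) = sqrt(256 - 2025) = sqrt(-1769) = I*sqrt(1769)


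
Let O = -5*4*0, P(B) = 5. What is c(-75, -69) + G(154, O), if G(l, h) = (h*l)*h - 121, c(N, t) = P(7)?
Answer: -116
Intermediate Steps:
O = 0 (O = -20*0 = 0)
c(N, t) = 5
G(l, h) = -121 + l*h² (G(l, h) = l*h² - 121 = -121 + l*h²)
c(-75, -69) + G(154, O) = 5 + (-121 + 154*0²) = 5 + (-121 + 154*0) = 5 + (-121 + 0) = 5 - 121 = -116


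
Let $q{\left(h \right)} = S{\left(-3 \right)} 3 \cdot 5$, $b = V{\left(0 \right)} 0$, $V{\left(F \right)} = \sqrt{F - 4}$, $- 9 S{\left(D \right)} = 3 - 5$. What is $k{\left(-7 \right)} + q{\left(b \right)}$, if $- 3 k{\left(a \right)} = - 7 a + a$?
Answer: $- \frac{32}{3} \approx -10.667$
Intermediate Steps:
$S{\left(D \right)} = \frac{2}{9}$ ($S{\left(D \right)} = - \frac{3 - 5}{9} = \left(- \frac{1}{9}\right) \left(-2\right) = \frac{2}{9}$)
$V{\left(F \right)} = \sqrt{-4 + F}$
$b = 0$ ($b = \sqrt{-4 + 0} \cdot 0 = \sqrt{-4} \cdot 0 = 2 i 0 = 0$)
$k{\left(a \right)} = 2 a$ ($k{\left(a \right)} = - \frac{- 7 a + a}{3} = - \frac{\left(-6\right) a}{3} = 2 a$)
$q{\left(h \right)} = \frac{10}{3}$ ($q{\left(h \right)} = \frac{2}{9} \cdot 3 \cdot 5 = \frac{2}{3} \cdot 5 = \frac{10}{3}$)
$k{\left(-7 \right)} + q{\left(b \right)} = 2 \left(-7\right) + \frac{10}{3} = -14 + \frac{10}{3} = - \frac{32}{3}$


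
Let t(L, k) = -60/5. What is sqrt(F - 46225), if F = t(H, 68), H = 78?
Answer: I*sqrt(46237) ≈ 215.03*I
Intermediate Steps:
t(L, k) = -12 (t(L, k) = -60*1/5 = -12)
F = -12
sqrt(F - 46225) = sqrt(-12 - 46225) = sqrt(-46237) = I*sqrt(46237)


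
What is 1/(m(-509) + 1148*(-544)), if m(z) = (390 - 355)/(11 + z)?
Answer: -498/311007011 ≈ -1.6012e-6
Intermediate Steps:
m(z) = 35/(11 + z)
1/(m(-509) + 1148*(-544)) = 1/(35/(11 - 509) + 1148*(-544)) = 1/(35/(-498) - 624512) = 1/(35*(-1/498) - 624512) = 1/(-35/498 - 624512) = 1/(-311007011/498) = -498/311007011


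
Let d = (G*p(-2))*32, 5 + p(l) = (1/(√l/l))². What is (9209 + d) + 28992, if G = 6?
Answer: 36857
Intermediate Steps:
p(l) = -5 + l (p(l) = -5 + (1/(√l/l))² = -5 + (1/(l^(-½)))² = -5 + (√l)² = -5 + l)
d = -1344 (d = (6*(-5 - 2))*32 = (6*(-7))*32 = -42*32 = -1344)
(9209 + d) + 28992 = (9209 - 1344) + 28992 = 7865 + 28992 = 36857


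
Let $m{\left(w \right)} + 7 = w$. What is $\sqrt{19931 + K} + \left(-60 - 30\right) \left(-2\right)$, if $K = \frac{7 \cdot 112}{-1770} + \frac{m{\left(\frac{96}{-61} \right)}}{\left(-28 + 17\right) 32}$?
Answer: $180 + \frac{\sqrt{449812504048198170}}{4750680} \approx 321.18$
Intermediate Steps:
$m{\left(w \right)} = -7 + w$
$K = - \frac{7954169}{19002720}$ ($K = \frac{7 \cdot 112}{-1770} + \frac{-7 + \frac{96}{-61}}{\left(-28 + 17\right) 32} = 784 \left(- \frac{1}{1770}\right) + \frac{-7 + 96 \left(- \frac{1}{61}\right)}{\left(-11\right) 32} = - \frac{392}{885} + \frac{-7 - \frac{96}{61}}{-352} = - \frac{392}{885} - - \frac{523}{21472} = - \frac{392}{885} + \frac{523}{21472} = - \frac{7954169}{19002720} \approx -0.41858$)
$\sqrt{19931 + K} + \left(-60 - 30\right) \left(-2\right) = \sqrt{19931 - \frac{7954169}{19002720}} + \left(-60 - 30\right) \left(-2\right) = \sqrt{\frac{378735258151}{19002720}} - -180 = \frac{\sqrt{449812504048198170}}{4750680} + 180 = 180 + \frac{\sqrt{449812504048198170}}{4750680}$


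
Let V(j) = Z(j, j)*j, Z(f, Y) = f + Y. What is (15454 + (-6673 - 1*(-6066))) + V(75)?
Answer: 26097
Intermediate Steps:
Z(f, Y) = Y + f
V(j) = 2*j² (V(j) = (j + j)*j = (2*j)*j = 2*j²)
(15454 + (-6673 - 1*(-6066))) + V(75) = (15454 + (-6673 - 1*(-6066))) + 2*75² = (15454 + (-6673 + 6066)) + 2*5625 = (15454 - 607) + 11250 = 14847 + 11250 = 26097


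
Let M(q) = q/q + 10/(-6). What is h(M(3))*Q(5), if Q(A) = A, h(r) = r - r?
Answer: 0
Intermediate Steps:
M(q) = -⅔ (M(q) = 1 + 10*(-⅙) = 1 - 5/3 = -⅔)
h(r) = 0
h(M(3))*Q(5) = 0*5 = 0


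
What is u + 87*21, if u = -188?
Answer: 1639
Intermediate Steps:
u + 87*21 = -188 + 87*21 = -188 + 1827 = 1639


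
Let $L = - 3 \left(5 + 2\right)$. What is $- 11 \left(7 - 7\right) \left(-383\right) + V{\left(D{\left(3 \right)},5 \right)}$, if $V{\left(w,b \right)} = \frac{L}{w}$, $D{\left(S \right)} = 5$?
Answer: $- \frac{21}{5} \approx -4.2$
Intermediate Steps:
$L = -21$ ($L = \left(-3\right) 7 = -21$)
$V{\left(w,b \right)} = - \frac{21}{w}$
$- 11 \left(7 - 7\right) \left(-383\right) + V{\left(D{\left(3 \right)},5 \right)} = - 11 \left(7 - 7\right) \left(-383\right) - \frac{21}{5} = \left(-11\right) 0 \left(-383\right) - \frac{21}{5} = 0 \left(-383\right) - \frac{21}{5} = 0 - \frac{21}{5} = - \frac{21}{5}$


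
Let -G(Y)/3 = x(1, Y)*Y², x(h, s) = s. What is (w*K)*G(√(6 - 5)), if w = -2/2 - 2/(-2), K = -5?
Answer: 0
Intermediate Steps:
w = 0 (w = -2*½ - 2*(-½) = -1 + 1 = 0)
G(Y) = -3*Y³ (G(Y) = -3*Y*Y² = -3*Y³)
(w*K)*G(√(6 - 5)) = (0*(-5))*(-3*(6 - 5)^(3/2)) = 0*(-3*(√1)³) = 0*(-3*1³) = 0*(-3*1) = 0*(-3) = 0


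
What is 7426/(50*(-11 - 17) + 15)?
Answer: -7426/1385 ≈ -5.3617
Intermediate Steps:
7426/(50*(-11 - 17) + 15) = 7426/(50*(-28) + 15) = 7426/(-1400 + 15) = 7426/(-1385) = 7426*(-1/1385) = -7426/1385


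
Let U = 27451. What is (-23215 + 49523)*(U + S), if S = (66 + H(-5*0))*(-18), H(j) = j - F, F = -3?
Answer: 689506372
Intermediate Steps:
H(j) = 3 + j (H(j) = j - 1*(-3) = j + 3 = 3 + j)
S = -1242 (S = (66 + (3 - 5*0))*(-18) = (66 + (3 + 0))*(-18) = (66 + 3)*(-18) = 69*(-18) = -1242)
(-23215 + 49523)*(U + S) = (-23215 + 49523)*(27451 - 1242) = 26308*26209 = 689506372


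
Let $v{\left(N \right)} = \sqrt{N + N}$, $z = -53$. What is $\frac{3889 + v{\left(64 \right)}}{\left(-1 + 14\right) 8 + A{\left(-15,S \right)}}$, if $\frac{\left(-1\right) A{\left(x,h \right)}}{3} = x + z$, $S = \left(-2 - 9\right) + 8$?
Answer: $\frac{3889}{308} + \frac{2 \sqrt{2}}{77} \approx 12.663$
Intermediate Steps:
$S = -3$ ($S = \left(-2 - 9\right) + 8 = -11 + 8 = -3$)
$v{\left(N \right)} = \sqrt{2} \sqrt{N}$ ($v{\left(N \right)} = \sqrt{2 N} = \sqrt{2} \sqrt{N}$)
$A{\left(x,h \right)} = 159 - 3 x$ ($A{\left(x,h \right)} = - 3 \left(x - 53\right) = - 3 \left(-53 + x\right) = 159 - 3 x$)
$\frac{3889 + v{\left(64 \right)}}{\left(-1 + 14\right) 8 + A{\left(-15,S \right)}} = \frac{3889 + \sqrt{2} \sqrt{64}}{\left(-1 + 14\right) 8 + \left(159 - -45\right)} = \frac{3889 + \sqrt{2} \cdot 8}{13 \cdot 8 + \left(159 + 45\right)} = \frac{3889 + 8 \sqrt{2}}{104 + 204} = \frac{3889 + 8 \sqrt{2}}{308} = \left(3889 + 8 \sqrt{2}\right) \frac{1}{308} = \frac{3889}{308} + \frac{2 \sqrt{2}}{77}$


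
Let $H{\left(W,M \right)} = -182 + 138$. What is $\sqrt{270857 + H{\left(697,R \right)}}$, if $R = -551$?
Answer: $\sqrt{270813} \approx 520.4$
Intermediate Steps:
$H{\left(W,M \right)} = -44$
$\sqrt{270857 + H{\left(697,R \right)}} = \sqrt{270857 - 44} = \sqrt{270813}$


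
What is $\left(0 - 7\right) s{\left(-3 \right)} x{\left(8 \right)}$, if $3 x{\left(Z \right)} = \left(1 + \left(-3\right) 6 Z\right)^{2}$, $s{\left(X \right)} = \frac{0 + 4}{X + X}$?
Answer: $\frac{286286}{9} \approx 31810.0$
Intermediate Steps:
$s{\left(X \right)} = \frac{2}{X}$ ($s{\left(X \right)} = \frac{4}{2 X} = 4 \frac{1}{2 X} = \frac{2}{X}$)
$x{\left(Z \right)} = \frac{\left(1 - 18 Z\right)^{2}}{3}$ ($x{\left(Z \right)} = \frac{\left(1 + \left(-3\right) 6 Z\right)^{2}}{3} = \frac{\left(1 - 18 Z\right)^{2}}{3}$)
$\left(0 - 7\right) s{\left(-3 \right)} x{\left(8 \right)} = \left(0 - 7\right) \frac{2}{-3} \frac{\left(-1 + 18 \cdot 8\right)^{2}}{3} = - 7 \cdot 2 \left(- \frac{1}{3}\right) \frac{\left(-1 + 144\right)^{2}}{3} = \left(-7\right) \left(- \frac{2}{3}\right) \frac{143^{2}}{3} = \frac{14 \cdot \frac{1}{3} \cdot 20449}{3} = \frac{14}{3} \cdot \frac{20449}{3} = \frac{286286}{9}$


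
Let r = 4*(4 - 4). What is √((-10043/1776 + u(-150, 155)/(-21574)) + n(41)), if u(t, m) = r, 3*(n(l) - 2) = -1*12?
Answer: I*√1509045/444 ≈ 2.7667*I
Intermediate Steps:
r = 0 (r = 4*0 = 0)
n(l) = -2 (n(l) = 2 + (-1*12)/3 = 2 + (⅓)*(-12) = 2 - 4 = -2)
u(t, m) = 0
√((-10043/1776 + u(-150, 155)/(-21574)) + n(41)) = √((-10043/1776 + 0/(-21574)) - 2) = √((-10043*1/1776 + 0*(-1/21574)) - 2) = √((-10043/1776 + 0) - 2) = √(-10043/1776 - 2) = √(-13595/1776) = I*√1509045/444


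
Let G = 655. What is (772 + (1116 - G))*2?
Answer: 2466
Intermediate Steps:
(772 + (1116 - G))*2 = (772 + (1116 - 1*655))*2 = (772 + (1116 - 655))*2 = (772 + 461)*2 = 1233*2 = 2466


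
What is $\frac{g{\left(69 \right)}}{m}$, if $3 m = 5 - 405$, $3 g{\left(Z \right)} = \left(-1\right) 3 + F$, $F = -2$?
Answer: $\frac{1}{80} \approx 0.0125$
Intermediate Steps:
$g{\left(Z \right)} = - \frac{5}{3}$ ($g{\left(Z \right)} = \frac{\left(-1\right) 3 - 2}{3} = \frac{-3 - 2}{3} = \frac{1}{3} \left(-5\right) = - \frac{5}{3}$)
$m = - \frac{400}{3}$ ($m = \frac{5 - 405}{3} = \frac{1}{3} \left(-400\right) = - \frac{400}{3} \approx -133.33$)
$\frac{g{\left(69 \right)}}{m} = - \frac{5}{3 \left(- \frac{400}{3}\right)} = \left(- \frac{5}{3}\right) \left(- \frac{3}{400}\right) = \frac{1}{80}$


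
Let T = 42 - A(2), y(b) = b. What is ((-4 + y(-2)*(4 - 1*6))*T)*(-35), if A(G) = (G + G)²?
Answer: 0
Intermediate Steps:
A(G) = 4*G² (A(G) = (2*G)² = 4*G²)
T = 26 (T = 42 - 4*2² = 42 - 4*4 = 42 - 1*16 = 42 - 16 = 26)
((-4 + y(-2)*(4 - 1*6))*T)*(-35) = ((-4 - 2*(4 - 1*6))*26)*(-35) = ((-4 - 2*(4 - 6))*26)*(-35) = ((-4 - 2*(-2))*26)*(-35) = ((-4 + 4)*26)*(-35) = (0*26)*(-35) = 0*(-35) = 0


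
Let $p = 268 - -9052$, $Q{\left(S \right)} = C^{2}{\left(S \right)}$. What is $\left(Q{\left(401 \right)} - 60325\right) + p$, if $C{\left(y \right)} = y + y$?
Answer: $592199$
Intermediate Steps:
$C{\left(y \right)} = 2 y$
$Q{\left(S \right)} = 4 S^{2}$ ($Q{\left(S \right)} = \left(2 S\right)^{2} = 4 S^{2}$)
$p = 9320$ ($p = 268 + 9052 = 9320$)
$\left(Q{\left(401 \right)} - 60325\right) + p = \left(4 \cdot 401^{2} - 60325\right) + 9320 = \left(4 \cdot 160801 - 60325\right) + 9320 = \left(643204 - 60325\right) + 9320 = 582879 + 9320 = 592199$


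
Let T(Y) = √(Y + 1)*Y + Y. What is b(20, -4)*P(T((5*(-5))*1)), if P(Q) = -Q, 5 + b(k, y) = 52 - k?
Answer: 675 + 1350*I*√6 ≈ 675.0 + 3306.8*I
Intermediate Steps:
T(Y) = Y + Y*√(1 + Y) (T(Y) = √(1 + Y)*Y + Y = Y*√(1 + Y) + Y = Y + Y*√(1 + Y))
b(k, y) = 47 - k (b(k, y) = -5 + (52 - k) = 47 - k)
b(20, -4)*P(T((5*(-5))*1)) = (47 - 1*20)*(-(5*(-5))*1*(1 + √(1 + (5*(-5))*1))) = (47 - 20)*(-(-25*1)*(1 + √(1 - 25*1))) = 27*(-(-25)*(1 + √(1 - 25))) = 27*(-(-25)*(1 + √(-24))) = 27*(-(-25)*(1 + 2*I*√6)) = 27*(-(-25 - 50*I*√6)) = 27*(25 + 50*I*√6) = 675 + 1350*I*√6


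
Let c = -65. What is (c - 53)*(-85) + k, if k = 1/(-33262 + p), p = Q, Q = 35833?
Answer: 25787131/2571 ≈ 10030.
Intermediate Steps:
p = 35833
k = 1/2571 (k = 1/(-33262 + 35833) = 1/2571 ≈ 0.00038895)
(c - 53)*(-85) + k = (-65 - 53)*(-85) + 1/2571 = -118*(-85) + 1/2571 = 10030 + 1/2571 = 25787131/2571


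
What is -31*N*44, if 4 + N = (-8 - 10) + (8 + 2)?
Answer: 16368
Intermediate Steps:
N = -12 (N = -4 + ((-8 - 10) + (8 + 2)) = -4 + (-18 + 10) = -4 - 8 = -12)
-31*N*44 = -31*(-12)*44 = 372*44 = 16368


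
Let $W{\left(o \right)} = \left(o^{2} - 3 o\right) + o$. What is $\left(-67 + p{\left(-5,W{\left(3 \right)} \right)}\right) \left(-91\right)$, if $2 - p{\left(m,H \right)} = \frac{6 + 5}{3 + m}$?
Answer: $\frac{10829}{2} \approx 5414.5$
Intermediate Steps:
$W{\left(o \right)} = o^{2} - 2 o$
$p{\left(m,H \right)} = 2 - \frac{11}{3 + m}$ ($p{\left(m,H \right)} = 2 - \frac{6 + 5}{3 + m} = 2 - \frac{11}{3 + m}$)
$\left(-67 + p{\left(-5,W{\left(3 \right)} \right)}\right) \left(-91\right) = \left(-67 + \frac{-5 + 2 \left(-5\right)}{3 - 5}\right) \left(-91\right) = \left(-67 + \frac{-5 - 10}{-2}\right) \left(-91\right) = \left(-67 - - \frac{15}{2}\right) \left(-91\right) = \left(-67 + \frac{15}{2}\right) \left(-91\right) = \left(- \frac{119}{2}\right) \left(-91\right) = \frac{10829}{2}$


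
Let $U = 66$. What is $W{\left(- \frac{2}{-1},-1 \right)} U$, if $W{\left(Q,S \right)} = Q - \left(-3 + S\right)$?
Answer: $396$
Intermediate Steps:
$W{\left(Q,S \right)} = 3 + Q - S$
$W{\left(- \frac{2}{-1},-1 \right)} U = \left(3 - \frac{2}{-1} - -1\right) 66 = \left(3 - -2 + 1\right) 66 = \left(3 + 2 + 1\right) 66 = 6 \cdot 66 = 396$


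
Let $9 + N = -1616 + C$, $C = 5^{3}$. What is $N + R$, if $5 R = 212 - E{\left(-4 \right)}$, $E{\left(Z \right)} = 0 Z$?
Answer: $- \frac{7288}{5} \approx -1457.6$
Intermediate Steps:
$E{\left(Z \right)} = 0$
$R = \frac{212}{5}$ ($R = \frac{212 - 0}{5} = \frac{212 + 0}{5} = \frac{1}{5} \cdot 212 = \frac{212}{5} \approx 42.4$)
$C = 125$
$N = -1500$ ($N = -9 + \left(-1616 + 125\right) = -9 - 1491 = -1500$)
$N + R = -1500 + \frac{212}{5} = - \frac{7288}{5}$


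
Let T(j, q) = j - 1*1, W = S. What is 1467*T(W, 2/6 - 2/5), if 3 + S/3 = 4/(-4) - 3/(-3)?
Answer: -14670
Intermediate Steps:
S = -9 (S = -9 + 3*(4/(-4) - 3/(-3)) = -9 + 3*(4*(-1/4) - 3*(-1/3)) = -9 + 3*(-1 + 1) = -9 + 3*0 = -9 + 0 = -9)
W = -9
T(j, q) = -1 + j (T(j, q) = j - 1 = -1 + j)
1467*T(W, 2/6 - 2/5) = 1467*(-1 - 9) = 1467*(-10) = -14670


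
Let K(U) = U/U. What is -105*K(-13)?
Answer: -105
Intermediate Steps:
K(U) = 1
-105*K(-13) = -105*1 = -105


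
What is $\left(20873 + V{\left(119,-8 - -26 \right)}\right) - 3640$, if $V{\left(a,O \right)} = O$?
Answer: $17251$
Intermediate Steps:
$\left(20873 + V{\left(119,-8 - -26 \right)}\right) - 3640 = \left(20873 - -18\right) - 3640 = \left(20873 + \left(-8 + 26\right)\right) - 3640 = \left(20873 + 18\right) - 3640 = 20891 - 3640 = 17251$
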